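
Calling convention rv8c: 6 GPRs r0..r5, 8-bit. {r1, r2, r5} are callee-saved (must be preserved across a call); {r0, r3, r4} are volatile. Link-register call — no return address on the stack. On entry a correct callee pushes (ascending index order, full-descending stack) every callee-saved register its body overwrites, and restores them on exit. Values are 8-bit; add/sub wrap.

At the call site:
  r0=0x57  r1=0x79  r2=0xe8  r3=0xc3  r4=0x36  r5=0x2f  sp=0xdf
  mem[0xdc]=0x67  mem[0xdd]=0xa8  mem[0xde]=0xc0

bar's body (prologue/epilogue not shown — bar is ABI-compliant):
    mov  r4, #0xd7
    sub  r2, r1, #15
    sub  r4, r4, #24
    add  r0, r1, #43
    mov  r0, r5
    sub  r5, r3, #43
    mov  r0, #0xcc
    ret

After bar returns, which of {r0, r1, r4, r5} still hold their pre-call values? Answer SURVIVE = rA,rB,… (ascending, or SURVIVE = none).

SURVIVE = r1,r5

prologue: push r2 → mem[0xde]=0xe8, sp=0xde
prologue: push r5 → mem[0xdd]=0x2f, sp=0xdd
body[0] mov  r4, #0xd7 → r4=0xd7
body[1] sub  r2, r1, #15 → r2=0x6a
body[2] sub  r4, r4, #24 → r4=0xbf
body[3] add  r0, r1, #43 → r0=0xa4
body[4] mov  r0, r5 → r0=0x2f
body[5] sub  r5, r3, #43 → r5=0x98
body[6] mov  r0, #0xcc → r0=0xcc
epilogue: pop r5=0x2f, sp=0xde
epilogue: pop r2=0xe8, sp=0xdf
r0: caller-saved, written=True
r1: callee-saved, written=False
r4: caller-saved, written=True
r5: callee-saved, written=True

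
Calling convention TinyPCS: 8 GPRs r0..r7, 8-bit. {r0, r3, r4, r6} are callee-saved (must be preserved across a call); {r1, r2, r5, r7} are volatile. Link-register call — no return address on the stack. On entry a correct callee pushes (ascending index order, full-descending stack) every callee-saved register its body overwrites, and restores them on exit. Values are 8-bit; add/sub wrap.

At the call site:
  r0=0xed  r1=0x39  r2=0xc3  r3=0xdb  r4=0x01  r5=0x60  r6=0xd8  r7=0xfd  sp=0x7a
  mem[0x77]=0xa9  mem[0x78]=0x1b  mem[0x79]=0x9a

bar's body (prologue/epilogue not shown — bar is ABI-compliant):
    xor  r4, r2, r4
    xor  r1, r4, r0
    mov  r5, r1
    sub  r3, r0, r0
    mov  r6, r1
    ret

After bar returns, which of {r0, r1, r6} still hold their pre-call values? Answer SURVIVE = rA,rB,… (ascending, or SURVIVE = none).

SURVIVE = r0,r6

prologue: push r3 -> mem[0x79]=0xdb, sp=0x79
prologue: push r4 -> mem[0x78]=0x01, sp=0x78
prologue: push r6 -> mem[0x77]=0xd8, sp=0x77
body[0] xor  r4, r2, r4 -> r4=0xc2
body[1] xor  r1, r4, r0 -> r1=0x2f
body[2] mov  r5, r1 -> r5=0x2f
body[3] sub  r3, r0, r0 -> r3=0x00
body[4] mov  r6, r1 -> r6=0x2f
epilogue: pop r6=0xd8, sp=0x78
epilogue: pop r4=0x01, sp=0x79
epilogue: pop r3=0xdb, sp=0x7a
r0: callee-saved, written=False
r1: caller-saved, written=True
r6: callee-saved, written=True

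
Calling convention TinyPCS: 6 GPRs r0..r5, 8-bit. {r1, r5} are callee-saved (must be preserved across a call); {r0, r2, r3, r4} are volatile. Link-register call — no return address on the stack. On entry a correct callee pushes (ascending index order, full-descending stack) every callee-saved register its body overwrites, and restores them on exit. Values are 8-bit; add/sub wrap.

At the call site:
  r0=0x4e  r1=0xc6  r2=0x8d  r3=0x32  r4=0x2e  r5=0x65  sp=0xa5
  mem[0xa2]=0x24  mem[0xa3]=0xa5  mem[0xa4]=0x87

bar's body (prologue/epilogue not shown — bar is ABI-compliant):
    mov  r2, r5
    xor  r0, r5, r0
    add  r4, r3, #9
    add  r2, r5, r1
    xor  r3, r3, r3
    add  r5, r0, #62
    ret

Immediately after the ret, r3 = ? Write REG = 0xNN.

prologue: push r5 -> mem[0xa4]=0x65, sp=0xa4
body[0] mov  r2, r5 -> r2=0x65
body[1] xor  r0, r5, r0 -> r0=0x2b
body[2] add  r4, r3, #9 -> r4=0x3b
body[3] add  r2, r5, r1 -> r2=0x2b
body[4] xor  r3, r3, r3 -> r3=0x00
body[5] add  r5, r0, #62 -> r5=0x69
epilogue: pop r5=0x65, sp=0xa5
r3 is caller-saved -> body value

REG = 0x00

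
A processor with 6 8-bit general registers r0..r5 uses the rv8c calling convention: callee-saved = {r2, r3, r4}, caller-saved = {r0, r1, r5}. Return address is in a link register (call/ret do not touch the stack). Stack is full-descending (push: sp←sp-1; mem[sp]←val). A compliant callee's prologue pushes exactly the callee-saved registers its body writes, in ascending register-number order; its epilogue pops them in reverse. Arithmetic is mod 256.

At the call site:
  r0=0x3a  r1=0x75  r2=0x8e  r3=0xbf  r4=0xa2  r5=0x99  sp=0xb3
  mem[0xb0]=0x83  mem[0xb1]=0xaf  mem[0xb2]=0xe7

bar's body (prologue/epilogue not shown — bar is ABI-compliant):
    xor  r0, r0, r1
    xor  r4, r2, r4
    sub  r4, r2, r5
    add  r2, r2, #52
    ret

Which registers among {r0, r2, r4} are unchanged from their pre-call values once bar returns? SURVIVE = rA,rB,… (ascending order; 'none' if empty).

SURVIVE = r2,r4

prologue: push r2 -> mem[0xb2]=0x8e, sp=0xb2
prologue: push r4 -> mem[0xb1]=0xa2, sp=0xb1
body[0] xor  r0, r0, r1 -> r0=0x4f
body[1] xor  r4, r2, r4 -> r4=0x2c
body[2] sub  r4, r2, r5 -> r4=0xf5
body[3] add  r2, r2, #52 -> r2=0xc2
epilogue: pop r4=0xa2, sp=0xb2
epilogue: pop r2=0x8e, sp=0xb3
r0: caller-saved, written=True
r2: callee-saved, written=True
r4: callee-saved, written=True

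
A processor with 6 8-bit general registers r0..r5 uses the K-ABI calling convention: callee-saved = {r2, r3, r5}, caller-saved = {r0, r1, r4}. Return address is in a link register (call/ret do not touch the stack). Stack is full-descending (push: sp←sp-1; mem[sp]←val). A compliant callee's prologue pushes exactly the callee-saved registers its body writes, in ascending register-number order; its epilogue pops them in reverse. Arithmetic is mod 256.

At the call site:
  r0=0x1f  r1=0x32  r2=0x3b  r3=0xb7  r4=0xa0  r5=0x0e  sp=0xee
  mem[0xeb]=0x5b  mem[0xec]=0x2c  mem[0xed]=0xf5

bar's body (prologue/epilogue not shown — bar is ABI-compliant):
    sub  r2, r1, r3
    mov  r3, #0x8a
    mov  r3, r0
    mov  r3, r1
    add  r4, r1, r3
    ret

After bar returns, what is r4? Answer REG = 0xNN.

prologue: push r2 -> mem[0xed]=0x3b, sp=0xed
prologue: push r3 -> mem[0xec]=0xb7, sp=0xec
body[0] sub  r2, r1, r3 -> r2=0x7b
body[1] mov  r3, #0x8a -> r3=0x8a
body[2] mov  r3, r0 -> r3=0x1f
body[3] mov  r3, r1 -> r3=0x32
body[4] add  r4, r1, r3 -> r4=0x64
epilogue: pop r3=0xb7, sp=0xed
epilogue: pop r2=0x3b, sp=0xee
r4 is caller-saved -> body value

REG = 0x64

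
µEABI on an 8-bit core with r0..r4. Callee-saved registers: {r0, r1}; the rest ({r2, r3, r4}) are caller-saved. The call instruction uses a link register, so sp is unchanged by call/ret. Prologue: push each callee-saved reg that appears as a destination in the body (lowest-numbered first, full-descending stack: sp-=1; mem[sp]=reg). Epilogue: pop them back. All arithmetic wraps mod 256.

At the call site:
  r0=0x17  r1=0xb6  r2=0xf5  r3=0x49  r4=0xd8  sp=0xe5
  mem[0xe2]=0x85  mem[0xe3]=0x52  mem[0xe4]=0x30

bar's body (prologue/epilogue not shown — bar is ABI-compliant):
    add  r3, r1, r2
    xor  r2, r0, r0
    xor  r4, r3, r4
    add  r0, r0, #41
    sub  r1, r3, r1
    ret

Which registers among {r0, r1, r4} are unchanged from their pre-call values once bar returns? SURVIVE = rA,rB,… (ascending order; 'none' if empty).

SURVIVE = r0,r1

prologue: push r0 -> mem[0xe4]=0x17, sp=0xe4
prologue: push r1 -> mem[0xe3]=0xb6, sp=0xe3
body[0] add  r3, r1, r2 -> r3=0xab
body[1] xor  r2, r0, r0 -> r2=0x00
body[2] xor  r4, r3, r4 -> r4=0x73
body[3] add  r0, r0, #41 -> r0=0x40
body[4] sub  r1, r3, r1 -> r1=0xf5
epilogue: pop r1=0xb6, sp=0xe4
epilogue: pop r0=0x17, sp=0xe5
r0: callee-saved, written=True
r1: callee-saved, written=True
r4: caller-saved, written=True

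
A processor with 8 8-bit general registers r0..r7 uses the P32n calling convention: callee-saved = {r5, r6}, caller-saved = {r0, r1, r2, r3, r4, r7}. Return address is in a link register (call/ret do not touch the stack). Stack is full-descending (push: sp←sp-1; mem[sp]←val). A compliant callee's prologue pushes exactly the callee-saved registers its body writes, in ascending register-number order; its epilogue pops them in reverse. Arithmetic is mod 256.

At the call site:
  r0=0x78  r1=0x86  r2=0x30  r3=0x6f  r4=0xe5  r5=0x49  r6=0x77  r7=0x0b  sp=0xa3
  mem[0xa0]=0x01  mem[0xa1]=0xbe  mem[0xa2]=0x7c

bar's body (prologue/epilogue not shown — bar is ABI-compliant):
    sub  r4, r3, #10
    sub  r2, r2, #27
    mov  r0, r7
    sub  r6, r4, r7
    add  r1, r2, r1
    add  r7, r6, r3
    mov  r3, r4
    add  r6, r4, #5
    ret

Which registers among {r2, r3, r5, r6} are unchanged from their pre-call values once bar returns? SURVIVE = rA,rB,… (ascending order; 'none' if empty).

SURVIVE = r5,r6

prologue: push r6 → mem[0xa2]=0x77, sp=0xa2
body[0] sub  r4, r3, #10 → r4=0x65
body[1] sub  r2, r2, #27 → r2=0x15
body[2] mov  r0, r7 → r0=0x0b
body[3] sub  r6, r4, r7 → r6=0x5a
body[4] add  r1, r2, r1 → r1=0x9b
body[5] add  r7, r6, r3 → r7=0xc9
body[6] mov  r3, r4 → r3=0x65
body[7] add  r6, r4, #5 → r6=0x6a
epilogue: pop r6=0x77, sp=0xa3
r2: caller-saved, written=True
r3: caller-saved, written=True
r5: callee-saved, written=False
r6: callee-saved, written=True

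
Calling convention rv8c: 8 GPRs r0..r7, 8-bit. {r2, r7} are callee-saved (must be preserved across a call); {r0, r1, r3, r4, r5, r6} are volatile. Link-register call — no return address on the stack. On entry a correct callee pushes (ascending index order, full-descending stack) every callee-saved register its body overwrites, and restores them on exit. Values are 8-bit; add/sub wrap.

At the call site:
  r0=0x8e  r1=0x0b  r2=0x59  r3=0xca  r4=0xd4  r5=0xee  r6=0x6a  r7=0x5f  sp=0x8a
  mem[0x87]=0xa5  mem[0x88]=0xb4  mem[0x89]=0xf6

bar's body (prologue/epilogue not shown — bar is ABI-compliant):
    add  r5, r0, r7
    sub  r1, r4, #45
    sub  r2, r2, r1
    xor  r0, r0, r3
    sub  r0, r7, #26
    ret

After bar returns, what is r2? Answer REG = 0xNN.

REG = 0x59

prologue: push r2 -> mem[0x89]=0x59, sp=0x89
body[0] add  r5, r0, r7 -> r5=0xed
body[1] sub  r1, r4, #45 -> r1=0xa7
body[2] sub  r2, r2, r1 -> r2=0xb2
body[3] xor  r0, r0, r3 -> r0=0x44
body[4] sub  r0, r7, #26 -> r0=0x45
epilogue: pop r2=0x59, sp=0x8a
r2 is callee-saved -> restored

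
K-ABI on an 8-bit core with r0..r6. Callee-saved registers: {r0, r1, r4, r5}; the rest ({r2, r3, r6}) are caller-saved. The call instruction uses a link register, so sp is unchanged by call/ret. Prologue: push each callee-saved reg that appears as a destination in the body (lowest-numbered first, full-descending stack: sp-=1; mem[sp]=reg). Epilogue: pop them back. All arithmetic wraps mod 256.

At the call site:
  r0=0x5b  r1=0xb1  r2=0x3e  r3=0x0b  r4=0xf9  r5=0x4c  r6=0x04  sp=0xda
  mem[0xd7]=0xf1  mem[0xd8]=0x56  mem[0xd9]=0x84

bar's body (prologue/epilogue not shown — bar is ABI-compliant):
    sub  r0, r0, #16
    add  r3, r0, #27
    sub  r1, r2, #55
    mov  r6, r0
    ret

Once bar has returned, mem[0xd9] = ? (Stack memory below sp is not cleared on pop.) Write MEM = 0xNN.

MEM = 0x5b

prologue: push r0 -> mem[0xd9]=0x5b, sp=0xd9
prologue: push r1 -> mem[0xd8]=0xb1, sp=0xd8
body[0] sub  r0, r0, #16 -> r0=0x4b
body[1] add  r3, r0, #27 -> r3=0x66
body[2] sub  r1, r2, #55 -> r1=0x07
body[3] mov  r6, r0 -> r6=0x4b
epilogue: pop r1=0xb1, sp=0xd9
epilogue: pop r0=0x5b, sp=0xda
prologue pushed ['r0', 'r1'] at ['0xd9', '0xd8']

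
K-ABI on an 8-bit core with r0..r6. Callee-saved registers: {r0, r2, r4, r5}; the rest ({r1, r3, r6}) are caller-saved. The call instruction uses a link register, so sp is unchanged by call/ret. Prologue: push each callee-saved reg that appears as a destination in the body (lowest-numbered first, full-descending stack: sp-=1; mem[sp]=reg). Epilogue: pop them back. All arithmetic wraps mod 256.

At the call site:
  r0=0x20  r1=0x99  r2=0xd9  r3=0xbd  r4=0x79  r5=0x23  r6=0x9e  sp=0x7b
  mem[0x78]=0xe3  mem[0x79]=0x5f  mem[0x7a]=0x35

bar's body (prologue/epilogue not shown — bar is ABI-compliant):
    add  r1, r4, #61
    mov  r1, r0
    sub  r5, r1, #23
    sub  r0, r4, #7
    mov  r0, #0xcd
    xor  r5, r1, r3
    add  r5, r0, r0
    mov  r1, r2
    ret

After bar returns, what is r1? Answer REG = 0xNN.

REG = 0xd9

prologue: push r0 → mem[0x7a]=0x20, sp=0x7a
prologue: push r5 → mem[0x79]=0x23, sp=0x79
body[0] add  r1, r4, #61 → r1=0xb6
body[1] mov  r1, r0 → r1=0x20
body[2] sub  r5, r1, #23 → r5=0x09
body[3] sub  r0, r4, #7 → r0=0x72
body[4] mov  r0, #0xcd → r0=0xcd
body[5] xor  r5, r1, r3 → r5=0x9d
body[6] add  r5, r0, r0 → r5=0x9a
body[7] mov  r1, r2 → r1=0xd9
epilogue: pop r5=0x23, sp=0x7a
epilogue: pop r0=0x20, sp=0x7b
r1 is caller-saved → body value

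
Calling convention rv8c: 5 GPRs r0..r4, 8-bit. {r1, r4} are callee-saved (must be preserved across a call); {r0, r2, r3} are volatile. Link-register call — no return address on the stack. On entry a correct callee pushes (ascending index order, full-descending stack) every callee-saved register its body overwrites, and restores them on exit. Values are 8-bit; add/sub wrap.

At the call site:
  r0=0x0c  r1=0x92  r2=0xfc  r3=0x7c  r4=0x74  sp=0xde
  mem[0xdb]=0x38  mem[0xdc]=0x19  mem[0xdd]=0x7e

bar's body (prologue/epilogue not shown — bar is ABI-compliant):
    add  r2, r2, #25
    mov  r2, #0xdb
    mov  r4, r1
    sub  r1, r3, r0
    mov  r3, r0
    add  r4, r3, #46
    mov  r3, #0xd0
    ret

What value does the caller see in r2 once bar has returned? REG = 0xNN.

REG = 0xdb

prologue: push r1 -> mem[0xdd]=0x92, sp=0xdd
prologue: push r4 -> mem[0xdc]=0x74, sp=0xdc
body[0] add  r2, r2, #25 -> r2=0x15
body[1] mov  r2, #0xdb -> r2=0xdb
body[2] mov  r4, r1 -> r4=0x92
body[3] sub  r1, r3, r0 -> r1=0x70
body[4] mov  r3, r0 -> r3=0x0c
body[5] add  r4, r3, #46 -> r4=0x3a
body[6] mov  r3, #0xd0 -> r3=0xd0
epilogue: pop r4=0x74, sp=0xdd
epilogue: pop r1=0x92, sp=0xde
r2 is caller-saved -> body value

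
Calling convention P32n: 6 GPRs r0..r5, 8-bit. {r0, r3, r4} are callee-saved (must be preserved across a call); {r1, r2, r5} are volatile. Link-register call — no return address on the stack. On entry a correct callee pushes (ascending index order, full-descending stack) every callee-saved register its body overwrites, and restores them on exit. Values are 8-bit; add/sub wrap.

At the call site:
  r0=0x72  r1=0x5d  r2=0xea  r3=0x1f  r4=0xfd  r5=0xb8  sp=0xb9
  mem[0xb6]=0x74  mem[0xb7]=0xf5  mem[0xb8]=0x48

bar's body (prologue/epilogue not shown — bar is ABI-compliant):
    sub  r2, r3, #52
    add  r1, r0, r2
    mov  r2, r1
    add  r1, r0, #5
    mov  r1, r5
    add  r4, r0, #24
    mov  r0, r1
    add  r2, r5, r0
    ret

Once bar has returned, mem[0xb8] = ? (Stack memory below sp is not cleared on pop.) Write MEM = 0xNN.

MEM = 0x72

prologue: push r0 → mem[0xb8]=0x72, sp=0xb8
prologue: push r4 → mem[0xb7]=0xfd, sp=0xb7
body[0] sub  r2, r3, #52 → r2=0xeb
body[1] add  r1, r0, r2 → r1=0x5d
body[2] mov  r2, r1 → r2=0x5d
body[3] add  r1, r0, #5 → r1=0x77
body[4] mov  r1, r5 → r1=0xb8
body[5] add  r4, r0, #24 → r4=0x8a
body[6] mov  r0, r1 → r0=0xb8
body[7] add  r2, r5, r0 → r2=0x70
epilogue: pop r4=0xfd, sp=0xb8
epilogue: pop r0=0x72, sp=0xb9
prologue pushed ['r0', 'r4'] at ['0xb8', '0xb7']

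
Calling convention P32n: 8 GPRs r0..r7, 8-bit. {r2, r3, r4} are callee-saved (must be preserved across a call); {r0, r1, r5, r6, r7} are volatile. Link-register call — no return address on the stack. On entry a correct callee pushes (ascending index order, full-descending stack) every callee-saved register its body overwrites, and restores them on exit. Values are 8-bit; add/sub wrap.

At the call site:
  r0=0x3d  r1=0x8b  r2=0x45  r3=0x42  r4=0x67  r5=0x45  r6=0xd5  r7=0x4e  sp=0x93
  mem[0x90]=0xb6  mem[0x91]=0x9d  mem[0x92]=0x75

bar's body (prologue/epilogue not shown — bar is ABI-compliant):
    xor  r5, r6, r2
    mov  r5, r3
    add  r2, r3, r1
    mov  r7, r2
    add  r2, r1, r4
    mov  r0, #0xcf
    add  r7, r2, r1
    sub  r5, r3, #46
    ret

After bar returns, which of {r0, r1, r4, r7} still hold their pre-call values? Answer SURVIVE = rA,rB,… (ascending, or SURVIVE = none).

SURVIVE = r1,r4

prologue: push r2 → mem[0x92]=0x45, sp=0x92
body[0] xor  r5, r6, r2 → r5=0x90
body[1] mov  r5, r3 → r5=0x42
body[2] add  r2, r3, r1 → r2=0xcd
body[3] mov  r7, r2 → r7=0xcd
body[4] add  r2, r1, r4 → r2=0xf2
body[5] mov  r0, #0xcf → r0=0xcf
body[6] add  r7, r2, r1 → r7=0x7d
body[7] sub  r5, r3, #46 → r5=0x14
epilogue: pop r2=0x45, sp=0x93
r0: caller-saved, written=True
r1: caller-saved, written=False
r4: callee-saved, written=False
r7: caller-saved, written=True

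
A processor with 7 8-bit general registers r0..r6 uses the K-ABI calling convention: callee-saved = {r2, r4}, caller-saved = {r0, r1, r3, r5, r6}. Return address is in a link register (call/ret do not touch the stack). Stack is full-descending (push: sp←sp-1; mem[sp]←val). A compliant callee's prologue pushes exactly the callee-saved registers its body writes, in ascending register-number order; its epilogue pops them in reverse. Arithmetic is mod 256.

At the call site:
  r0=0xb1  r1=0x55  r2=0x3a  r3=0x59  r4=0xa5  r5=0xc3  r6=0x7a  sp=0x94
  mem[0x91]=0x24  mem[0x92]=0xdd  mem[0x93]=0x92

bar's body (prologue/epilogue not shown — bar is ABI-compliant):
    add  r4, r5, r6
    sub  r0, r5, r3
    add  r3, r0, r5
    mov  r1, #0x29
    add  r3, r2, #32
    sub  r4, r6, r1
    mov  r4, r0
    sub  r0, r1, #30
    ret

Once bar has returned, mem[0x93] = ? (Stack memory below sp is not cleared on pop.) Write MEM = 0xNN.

MEM = 0xa5

prologue: push r4 -> mem[0x93]=0xa5, sp=0x93
body[0] add  r4, r5, r6 -> r4=0x3d
body[1] sub  r0, r5, r3 -> r0=0x6a
body[2] add  r3, r0, r5 -> r3=0x2d
body[3] mov  r1, #0x29 -> r1=0x29
body[4] add  r3, r2, #32 -> r3=0x5a
body[5] sub  r4, r6, r1 -> r4=0x51
body[6] mov  r4, r0 -> r4=0x6a
body[7] sub  r0, r1, #30 -> r0=0x0b
epilogue: pop r4=0xa5, sp=0x94
prologue pushed ['r4'] at ['0x93']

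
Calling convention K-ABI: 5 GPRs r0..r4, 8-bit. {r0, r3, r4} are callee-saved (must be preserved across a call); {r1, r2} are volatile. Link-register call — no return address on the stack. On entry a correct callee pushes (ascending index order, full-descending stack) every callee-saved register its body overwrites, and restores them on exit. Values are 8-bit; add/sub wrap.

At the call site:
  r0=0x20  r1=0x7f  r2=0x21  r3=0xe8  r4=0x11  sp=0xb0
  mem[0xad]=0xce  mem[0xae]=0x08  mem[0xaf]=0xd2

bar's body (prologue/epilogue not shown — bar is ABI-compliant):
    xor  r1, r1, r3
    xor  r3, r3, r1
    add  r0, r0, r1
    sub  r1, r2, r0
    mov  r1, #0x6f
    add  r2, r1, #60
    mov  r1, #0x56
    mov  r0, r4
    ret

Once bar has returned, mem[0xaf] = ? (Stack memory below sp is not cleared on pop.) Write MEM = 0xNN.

MEM = 0x20

prologue: push r0 -> mem[0xaf]=0x20, sp=0xaf
prologue: push r3 -> mem[0xae]=0xe8, sp=0xae
body[0] xor  r1, r1, r3 -> r1=0x97
body[1] xor  r3, r3, r1 -> r3=0x7f
body[2] add  r0, r0, r1 -> r0=0xb7
body[3] sub  r1, r2, r0 -> r1=0x6a
body[4] mov  r1, #0x6f -> r1=0x6f
body[5] add  r2, r1, #60 -> r2=0xab
body[6] mov  r1, #0x56 -> r1=0x56
body[7] mov  r0, r4 -> r0=0x11
epilogue: pop r3=0xe8, sp=0xaf
epilogue: pop r0=0x20, sp=0xb0
prologue pushed ['r0', 'r3'] at ['0xaf', '0xae']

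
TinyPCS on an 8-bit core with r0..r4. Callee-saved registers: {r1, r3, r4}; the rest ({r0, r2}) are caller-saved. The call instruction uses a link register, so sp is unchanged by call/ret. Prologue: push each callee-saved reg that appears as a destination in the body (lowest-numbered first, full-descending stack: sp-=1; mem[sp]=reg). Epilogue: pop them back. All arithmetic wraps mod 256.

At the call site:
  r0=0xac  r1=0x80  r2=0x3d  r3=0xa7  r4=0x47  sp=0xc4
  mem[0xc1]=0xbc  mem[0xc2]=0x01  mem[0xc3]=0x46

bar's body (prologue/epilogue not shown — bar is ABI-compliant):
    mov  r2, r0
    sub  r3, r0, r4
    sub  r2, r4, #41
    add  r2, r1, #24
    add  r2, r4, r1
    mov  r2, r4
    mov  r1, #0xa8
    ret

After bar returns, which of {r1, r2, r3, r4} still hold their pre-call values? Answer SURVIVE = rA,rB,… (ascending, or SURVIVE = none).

prologue: push r1 → mem[0xc3]=0x80, sp=0xc3
prologue: push r3 → mem[0xc2]=0xa7, sp=0xc2
body[0] mov  r2, r0 → r2=0xac
body[1] sub  r3, r0, r4 → r3=0x65
body[2] sub  r2, r4, #41 → r2=0x1e
body[3] add  r2, r1, #24 → r2=0x98
body[4] add  r2, r4, r1 → r2=0xc7
body[5] mov  r2, r4 → r2=0x47
body[6] mov  r1, #0xa8 → r1=0xa8
epilogue: pop r3=0xa7, sp=0xc3
epilogue: pop r1=0x80, sp=0xc4
r1: callee-saved, written=True
r2: caller-saved, written=True
r3: callee-saved, written=True
r4: callee-saved, written=False

SURVIVE = r1,r3,r4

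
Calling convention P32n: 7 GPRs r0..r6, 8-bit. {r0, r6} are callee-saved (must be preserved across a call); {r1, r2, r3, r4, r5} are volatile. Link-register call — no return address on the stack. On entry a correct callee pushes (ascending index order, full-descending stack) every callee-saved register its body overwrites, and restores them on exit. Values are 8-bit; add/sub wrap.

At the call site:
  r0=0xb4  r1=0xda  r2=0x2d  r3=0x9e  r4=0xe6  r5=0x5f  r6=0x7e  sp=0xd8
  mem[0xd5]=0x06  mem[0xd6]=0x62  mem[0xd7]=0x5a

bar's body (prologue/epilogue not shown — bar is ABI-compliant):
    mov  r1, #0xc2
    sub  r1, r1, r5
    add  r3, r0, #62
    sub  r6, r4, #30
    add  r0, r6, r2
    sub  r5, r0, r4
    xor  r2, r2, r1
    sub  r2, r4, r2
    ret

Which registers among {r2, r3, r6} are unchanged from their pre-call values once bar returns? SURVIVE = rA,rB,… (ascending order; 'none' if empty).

SURVIVE = r6

prologue: push r0 → mem[0xd7]=0xb4, sp=0xd7
prologue: push r6 → mem[0xd6]=0x7e, sp=0xd6
body[0] mov  r1, #0xc2 → r1=0xc2
body[1] sub  r1, r1, r5 → r1=0x63
body[2] add  r3, r0, #62 → r3=0xf2
body[3] sub  r6, r4, #30 → r6=0xc8
body[4] add  r0, r6, r2 → r0=0xf5
body[5] sub  r5, r0, r4 → r5=0x0f
body[6] xor  r2, r2, r1 → r2=0x4e
body[7] sub  r2, r4, r2 → r2=0x98
epilogue: pop r6=0x7e, sp=0xd7
epilogue: pop r0=0xb4, sp=0xd8
r2: caller-saved, written=True
r3: caller-saved, written=True
r6: callee-saved, written=True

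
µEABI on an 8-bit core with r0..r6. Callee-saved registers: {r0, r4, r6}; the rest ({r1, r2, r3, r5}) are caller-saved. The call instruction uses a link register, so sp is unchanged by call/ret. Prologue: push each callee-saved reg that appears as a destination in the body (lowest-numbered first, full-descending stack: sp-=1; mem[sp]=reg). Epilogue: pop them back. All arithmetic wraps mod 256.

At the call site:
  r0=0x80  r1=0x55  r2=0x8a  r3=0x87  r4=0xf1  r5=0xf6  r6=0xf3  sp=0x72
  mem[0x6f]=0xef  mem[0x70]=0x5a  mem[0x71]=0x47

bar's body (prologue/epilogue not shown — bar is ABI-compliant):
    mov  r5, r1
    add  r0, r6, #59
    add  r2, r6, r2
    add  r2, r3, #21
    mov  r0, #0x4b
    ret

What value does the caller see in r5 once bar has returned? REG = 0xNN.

REG = 0x55

prologue: push r0 → mem[0x71]=0x80, sp=0x71
body[0] mov  r5, r1 → r5=0x55
body[1] add  r0, r6, #59 → r0=0x2e
body[2] add  r2, r6, r2 → r2=0x7d
body[3] add  r2, r3, #21 → r2=0x9c
body[4] mov  r0, #0x4b → r0=0x4b
epilogue: pop r0=0x80, sp=0x72
r5 is caller-saved → body value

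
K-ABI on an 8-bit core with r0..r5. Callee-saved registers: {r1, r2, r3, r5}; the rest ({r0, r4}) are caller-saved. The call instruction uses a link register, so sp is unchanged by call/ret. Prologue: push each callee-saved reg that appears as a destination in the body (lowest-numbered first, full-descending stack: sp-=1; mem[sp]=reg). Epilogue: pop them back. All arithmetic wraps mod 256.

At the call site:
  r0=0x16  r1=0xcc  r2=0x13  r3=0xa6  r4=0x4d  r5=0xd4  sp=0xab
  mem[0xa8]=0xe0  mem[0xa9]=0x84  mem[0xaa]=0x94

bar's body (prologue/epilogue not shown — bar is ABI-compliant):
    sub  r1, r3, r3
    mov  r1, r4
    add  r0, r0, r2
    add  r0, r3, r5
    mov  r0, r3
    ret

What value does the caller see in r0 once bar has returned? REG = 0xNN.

prologue: push r1 → mem[0xaa]=0xcc, sp=0xaa
body[0] sub  r1, r3, r3 → r1=0x00
body[1] mov  r1, r4 → r1=0x4d
body[2] add  r0, r0, r2 → r0=0x29
body[3] add  r0, r3, r5 → r0=0x7a
body[4] mov  r0, r3 → r0=0xa6
epilogue: pop r1=0xcc, sp=0xab
r0 is caller-saved → body value

REG = 0xa6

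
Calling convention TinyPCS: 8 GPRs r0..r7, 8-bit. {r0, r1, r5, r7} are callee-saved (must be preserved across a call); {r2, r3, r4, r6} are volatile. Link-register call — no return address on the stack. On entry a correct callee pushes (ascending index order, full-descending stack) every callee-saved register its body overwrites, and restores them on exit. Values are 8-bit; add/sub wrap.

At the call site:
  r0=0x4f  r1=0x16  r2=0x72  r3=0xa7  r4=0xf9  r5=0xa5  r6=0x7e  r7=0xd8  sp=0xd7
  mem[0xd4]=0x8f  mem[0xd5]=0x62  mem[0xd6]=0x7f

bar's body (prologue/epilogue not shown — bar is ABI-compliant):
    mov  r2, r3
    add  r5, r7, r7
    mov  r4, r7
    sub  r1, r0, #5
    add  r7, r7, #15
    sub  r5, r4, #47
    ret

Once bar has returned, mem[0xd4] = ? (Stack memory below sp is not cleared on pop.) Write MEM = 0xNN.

MEM = 0xd8

prologue: push r1 → mem[0xd6]=0x16, sp=0xd6
prologue: push r5 → mem[0xd5]=0xa5, sp=0xd5
prologue: push r7 → mem[0xd4]=0xd8, sp=0xd4
body[0] mov  r2, r3 → r2=0xa7
body[1] add  r5, r7, r7 → r5=0xb0
body[2] mov  r4, r7 → r4=0xd8
body[3] sub  r1, r0, #5 → r1=0x4a
body[4] add  r7, r7, #15 → r7=0xe7
body[5] sub  r5, r4, #47 → r5=0xa9
epilogue: pop r7=0xd8, sp=0xd5
epilogue: pop r5=0xa5, sp=0xd6
epilogue: pop r1=0x16, sp=0xd7
prologue pushed ['r1', 'r5', 'r7'] at ['0xd6', '0xd5', '0xd4']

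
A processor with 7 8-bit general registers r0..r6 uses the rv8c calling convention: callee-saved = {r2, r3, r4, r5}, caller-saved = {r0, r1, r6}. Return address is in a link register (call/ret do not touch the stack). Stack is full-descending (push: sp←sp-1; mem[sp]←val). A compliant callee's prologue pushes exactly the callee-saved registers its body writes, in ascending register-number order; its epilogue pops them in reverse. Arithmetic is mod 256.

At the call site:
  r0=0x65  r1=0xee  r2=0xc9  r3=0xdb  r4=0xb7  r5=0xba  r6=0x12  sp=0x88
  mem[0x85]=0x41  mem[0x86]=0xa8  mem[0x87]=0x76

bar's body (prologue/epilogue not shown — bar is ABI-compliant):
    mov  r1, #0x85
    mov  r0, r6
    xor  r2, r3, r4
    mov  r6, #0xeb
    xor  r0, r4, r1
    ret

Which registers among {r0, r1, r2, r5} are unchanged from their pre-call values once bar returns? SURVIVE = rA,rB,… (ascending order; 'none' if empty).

prologue: push r2 → mem[0x87]=0xc9, sp=0x87
body[0] mov  r1, #0x85 → r1=0x85
body[1] mov  r0, r6 → r0=0x12
body[2] xor  r2, r3, r4 → r2=0x6c
body[3] mov  r6, #0xeb → r6=0xeb
body[4] xor  r0, r4, r1 → r0=0x32
epilogue: pop r2=0xc9, sp=0x88
r0: caller-saved, written=True
r1: caller-saved, written=True
r2: callee-saved, written=True
r5: callee-saved, written=False

SURVIVE = r2,r5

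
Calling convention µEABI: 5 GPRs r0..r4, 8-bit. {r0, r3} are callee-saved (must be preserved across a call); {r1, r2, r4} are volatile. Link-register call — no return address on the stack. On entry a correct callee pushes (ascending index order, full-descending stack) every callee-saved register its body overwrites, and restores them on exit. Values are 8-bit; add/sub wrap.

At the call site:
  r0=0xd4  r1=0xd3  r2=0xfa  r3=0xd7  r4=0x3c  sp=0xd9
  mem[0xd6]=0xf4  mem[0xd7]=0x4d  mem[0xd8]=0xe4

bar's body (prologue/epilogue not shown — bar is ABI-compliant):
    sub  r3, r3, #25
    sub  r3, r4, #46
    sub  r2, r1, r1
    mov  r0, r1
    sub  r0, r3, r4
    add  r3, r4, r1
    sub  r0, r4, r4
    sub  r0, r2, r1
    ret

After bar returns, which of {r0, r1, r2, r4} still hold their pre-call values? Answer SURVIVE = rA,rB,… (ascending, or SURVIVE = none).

SURVIVE = r0,r1,r4

prologue: push r0 → mem[0xd8]=0xd4, sp=0xd8
prologue: push r3 → mem[0xd7]=0xd7, sp=0xd7
body[0] sub  r3, r3, #25 → r3=0xbe
body[1] sub  r3, r4, #46 → r3=0x0e
body[2] sub  r2, r1, r1 → r2=0x00
body[3] mov  r0, r1 → r0=0xd3
body[4] sub  r0, r3, r4 → r0=0xd2
body[5] add  r3, r4, r1 → r3=0x0f
body[6] sub  r0, r4, r4 → r0=0x00
body[7] sub  r0, r2, r1 → r0=0x2d
epilogue: pop r3=0xd7, sp=0xd8
epilogue: pop r0=0xd4, sp=0xd9
r0: callee-saved, written=True
r1: caller-saved, written=False
r2: caller-saved, written=True
r4: caller-saved, written=False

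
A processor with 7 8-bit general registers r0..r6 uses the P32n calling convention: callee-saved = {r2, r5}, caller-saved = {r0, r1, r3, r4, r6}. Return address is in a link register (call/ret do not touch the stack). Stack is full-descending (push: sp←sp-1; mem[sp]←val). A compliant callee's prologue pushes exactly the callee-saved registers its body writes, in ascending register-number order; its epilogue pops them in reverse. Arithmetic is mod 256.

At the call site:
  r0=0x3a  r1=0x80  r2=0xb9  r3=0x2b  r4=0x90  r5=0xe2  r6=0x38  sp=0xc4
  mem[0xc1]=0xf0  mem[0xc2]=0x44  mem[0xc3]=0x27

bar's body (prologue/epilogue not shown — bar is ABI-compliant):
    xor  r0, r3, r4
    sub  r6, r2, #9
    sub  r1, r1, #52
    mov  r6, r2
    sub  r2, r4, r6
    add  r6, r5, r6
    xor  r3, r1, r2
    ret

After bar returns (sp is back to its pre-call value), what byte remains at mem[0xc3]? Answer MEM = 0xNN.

MEM = 0xb9

prologue: push r2 → mem[0xc3]=0xb9, sp=0xc3
body[0] xor  r0, r3, r4 → r0=0xbb
body[1] sub  r6, r2, #9 → r6=0xb0
body[2] sub  r1, r1, #52 → r1=0x4c
body[3] mov  r6, r2 → r6=0xb9
body[4] sub  r2, r4, r6 → r2=0xd7
body[5] add  r6, r5, r6 → r6=0x9b
body[6] xor  r3, r1, r2 → r3=0x9b
epilogue: pop r2=0xb9, sp=0xc4
prologue pushed ['r2'] at ['0xc3']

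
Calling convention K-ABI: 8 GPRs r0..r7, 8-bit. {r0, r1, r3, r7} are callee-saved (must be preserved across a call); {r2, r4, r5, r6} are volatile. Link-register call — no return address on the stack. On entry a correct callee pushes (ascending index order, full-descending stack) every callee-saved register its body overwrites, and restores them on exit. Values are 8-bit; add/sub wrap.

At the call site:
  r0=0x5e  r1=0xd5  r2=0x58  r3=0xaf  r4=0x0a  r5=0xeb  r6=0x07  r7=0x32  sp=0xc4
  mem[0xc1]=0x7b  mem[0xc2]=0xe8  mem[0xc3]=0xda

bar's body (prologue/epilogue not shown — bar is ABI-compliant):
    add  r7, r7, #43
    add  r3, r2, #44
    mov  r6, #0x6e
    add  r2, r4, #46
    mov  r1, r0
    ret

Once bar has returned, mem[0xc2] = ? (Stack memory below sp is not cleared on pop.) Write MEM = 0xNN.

prologue: push r1 -> mem[0xc3]=0xd5, sp=0xc3
prologue: push r3 -> mem[0xc2]=0xaf, sp=0xc2
prologue: push r7 -> mem[0xc1]=0x32, sp=0xc1
body[0] add  r7, r7, #43 -> r7=0x5d
body[1] add  r3, r2, #44 -> r3=0x84
body[2] mov  r6, #0x6e -> r6=0x6e
body[3] add  r2, r4, #46 -> r2=0x38
body[4] mov  r1, r0 -> r1=0x5e
epilogue: pop r7=0x32, sp=0xc2
epilogue: pop r3=0xaf, sp=0xc3
epilogue: pop r1=0xd5, sp=0xc4
prologue pushed ['r1', 'r3', 'r7'] at ['0xc3', '0xc2', '0xc1']

MEM = 0xaf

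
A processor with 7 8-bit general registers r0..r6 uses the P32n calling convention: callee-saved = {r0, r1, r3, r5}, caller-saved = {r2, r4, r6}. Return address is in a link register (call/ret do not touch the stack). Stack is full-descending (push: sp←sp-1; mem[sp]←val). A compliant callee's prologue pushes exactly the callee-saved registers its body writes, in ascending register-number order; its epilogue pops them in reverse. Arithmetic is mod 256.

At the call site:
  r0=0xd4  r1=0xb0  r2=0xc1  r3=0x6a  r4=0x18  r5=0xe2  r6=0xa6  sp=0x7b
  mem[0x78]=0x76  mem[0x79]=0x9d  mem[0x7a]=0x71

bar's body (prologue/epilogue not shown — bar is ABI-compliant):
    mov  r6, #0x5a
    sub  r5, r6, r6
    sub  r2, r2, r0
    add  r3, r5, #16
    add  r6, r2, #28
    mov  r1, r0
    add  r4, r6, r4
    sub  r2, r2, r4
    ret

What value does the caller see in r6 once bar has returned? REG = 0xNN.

REG = 0x09

prologue: push r1 → mem[0x7a]=0xb0, sp=0x7a
prologue: push r3 → mem[0x79]=0x6a, sp=0x79
prologue: push r5 → mem[0x78]=0xe2, sp=0x78
body[0] mov  r6, #0x5a → r6=0x5a
body[1] sub  r5, r6, r6 → r5=0x00
body[2] sub  r2, r2, r0 → r2=0xed
body[3] add  r3, r5, #16 → r3=0x10
body[4] add  r6, r2, #28 → r6=0x09
body[5] mov  r1, r0 → r1=0xd4
body[6] add  r4, r6, r4 → r4=0x21
body[7] sub  r2, r2, r4 → r2=0xcc
epilogue: pop r5=0xe2, sp=0x79
epilogue: pop r3=0x6a, sp=0x7a
epilogue: pop r1=0xb0, sp=0x7b
r6 is caller-saved → body value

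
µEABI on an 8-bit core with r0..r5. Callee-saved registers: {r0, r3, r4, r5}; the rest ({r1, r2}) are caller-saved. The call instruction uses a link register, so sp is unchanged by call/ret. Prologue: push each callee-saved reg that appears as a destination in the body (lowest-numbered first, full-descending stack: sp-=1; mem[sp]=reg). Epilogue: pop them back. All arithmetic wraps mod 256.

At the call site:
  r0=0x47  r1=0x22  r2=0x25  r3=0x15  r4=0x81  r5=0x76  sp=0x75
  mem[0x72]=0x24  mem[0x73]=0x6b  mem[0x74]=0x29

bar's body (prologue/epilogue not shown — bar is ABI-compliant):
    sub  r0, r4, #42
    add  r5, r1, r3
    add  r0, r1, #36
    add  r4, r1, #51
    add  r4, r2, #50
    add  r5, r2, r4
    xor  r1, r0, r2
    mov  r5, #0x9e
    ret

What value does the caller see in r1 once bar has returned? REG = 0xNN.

prologue: push r0 → mem[0x74]=0x47, sp=0x74
prologue: push r4 → mem[0x73]=0x81, sp=0x73
prologue: push r5 → mem[0x72]=0x76, sp=0x72
body[0] sub  r0, r4, #42 → r0=0x57
body[1] add  r5, r1, r3 → r5=0x37
body[2] add  r0, r1, #36 → r0=0x46
body[3] add  r4, r1, #51 → r4=0x55
body[4] add  r4, r2, #50 → r4=0x57
body[5] add  r5, r2, r4 → r5=0x7c
body[6] xor  r1, r0, r2 → r1=0x63
body[7] mov  r5, #0x9e → r5=0x9e
epilogue: pop r5=0x76, sp=0x73
epilogue: pop r4=0x81, sp=0x74
epilogue: pop r0=0x47, sp=0x75
r1 is caller-saved → body value

REG = 0x63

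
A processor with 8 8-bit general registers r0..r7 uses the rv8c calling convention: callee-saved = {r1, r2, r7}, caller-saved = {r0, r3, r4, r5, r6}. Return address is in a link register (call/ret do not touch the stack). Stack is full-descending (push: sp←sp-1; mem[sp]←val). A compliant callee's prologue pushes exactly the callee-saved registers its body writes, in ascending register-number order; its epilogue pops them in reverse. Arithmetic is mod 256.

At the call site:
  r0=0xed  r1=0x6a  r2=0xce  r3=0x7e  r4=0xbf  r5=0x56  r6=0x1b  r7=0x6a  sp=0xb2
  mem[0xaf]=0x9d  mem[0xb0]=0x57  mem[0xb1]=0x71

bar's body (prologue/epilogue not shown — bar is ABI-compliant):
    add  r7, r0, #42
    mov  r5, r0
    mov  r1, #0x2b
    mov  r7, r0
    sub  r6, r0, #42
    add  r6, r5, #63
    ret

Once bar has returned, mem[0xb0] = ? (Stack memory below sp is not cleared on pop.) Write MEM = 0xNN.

MEM = 0x6a

prologue: push r1 → mem[0xb1]=0x6a, sp=0xb1
prologue: push r7 → mem[0xb0]=0x6a, sp=0xb0
body[0] add  r7, r0, #42 → r7=0x17
body[1] mov  r5, r0 → r5=0xed
body[2] mov  r1, #0x2b → r1=0x2b
body[3] mov  r7, r0 → r7=0xed
body[4] sub  r6, r0, #42 → r6=0xc3
body[5] add  r6, r5, #63 → r6=0x2c
epilogue: pop r7=0x6a, sp=0xb1
epilogue: pop r1=0x6a, sp=0xb2
prologue pushed ['r1', 'r7'] at ['0xb1', '0xb0']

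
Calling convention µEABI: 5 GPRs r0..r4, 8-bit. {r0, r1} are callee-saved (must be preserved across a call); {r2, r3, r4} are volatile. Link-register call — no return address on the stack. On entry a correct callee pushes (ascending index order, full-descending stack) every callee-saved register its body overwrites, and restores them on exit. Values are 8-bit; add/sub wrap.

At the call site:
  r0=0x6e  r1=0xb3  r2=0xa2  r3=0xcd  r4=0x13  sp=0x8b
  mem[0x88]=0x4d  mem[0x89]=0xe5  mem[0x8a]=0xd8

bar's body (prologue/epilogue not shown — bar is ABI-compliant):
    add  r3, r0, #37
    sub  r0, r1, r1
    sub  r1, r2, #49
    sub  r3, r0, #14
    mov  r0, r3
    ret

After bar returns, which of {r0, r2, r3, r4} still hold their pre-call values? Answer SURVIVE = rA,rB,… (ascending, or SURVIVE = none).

SURVIVE = r0,r2,r4

prologue: push r0 → mem[0x8a]=0x6e, sp=0x8a
prologue: push r1 → mem[0x89]=0xb3, sp=0x89
body[0] add  r3, r0, #37 → r3=0x93
body[1] sub  r0, r1, r1 → r0=0x00
body[2] sub  r1, r2, #49 → r1=0x71
body[3] sub  r3, r0, #14 → r3=0xf2
body[4] mov  r0, r3 → r0=0xf2
epilogue: pop r1=0xb3, sp=0x8a
epilogue: pop r0=0x6e, sp=0x8b
r0: callee-saved, written=True
r2: caller-saved, written=False
r3: caller-saved, written=True
r4: caller-saved, written=False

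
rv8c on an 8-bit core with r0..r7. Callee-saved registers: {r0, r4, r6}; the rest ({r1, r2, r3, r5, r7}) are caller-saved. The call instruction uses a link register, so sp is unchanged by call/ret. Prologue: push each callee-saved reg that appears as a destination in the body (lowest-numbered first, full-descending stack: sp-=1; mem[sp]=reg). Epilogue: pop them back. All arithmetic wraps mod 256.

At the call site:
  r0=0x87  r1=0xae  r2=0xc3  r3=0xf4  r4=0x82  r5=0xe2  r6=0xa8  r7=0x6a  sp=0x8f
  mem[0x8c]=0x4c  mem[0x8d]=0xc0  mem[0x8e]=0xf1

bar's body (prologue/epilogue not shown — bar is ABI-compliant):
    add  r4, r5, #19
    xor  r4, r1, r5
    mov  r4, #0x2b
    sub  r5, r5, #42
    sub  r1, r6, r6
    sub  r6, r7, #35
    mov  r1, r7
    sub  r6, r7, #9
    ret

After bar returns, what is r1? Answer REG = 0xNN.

prologue: push r4 -> mem[0x8e]=0x82, sp=0x8e
prologue: push r6 -> mem[0x8d]=0xa8, sp=0x8d
body[0] add  r4, r5, #19 -> r4=0xf5
body[1] xor  r4, r1, r5 -> r4=0x4c
body[2] mov  r4, #0x2b -> r4=0x2b
body[3] sub  r5, r5, #42 -> r5=0xb8
body[4] sub  r1, r6, r6 -> r1=0x00
body[5] sub  r6, r7, #35 -> r6=0x47
body[6] mov  r1, r7 -> r1=0x6a
body[7] sub  r6, r7, #9 -> r6=0x61
epilogue: pop r6=0xa8, sp=0x8e
epilogue: pop r4=0x82, sp=0x8f
r1 is caller-saved -> body value

REG = 0x6a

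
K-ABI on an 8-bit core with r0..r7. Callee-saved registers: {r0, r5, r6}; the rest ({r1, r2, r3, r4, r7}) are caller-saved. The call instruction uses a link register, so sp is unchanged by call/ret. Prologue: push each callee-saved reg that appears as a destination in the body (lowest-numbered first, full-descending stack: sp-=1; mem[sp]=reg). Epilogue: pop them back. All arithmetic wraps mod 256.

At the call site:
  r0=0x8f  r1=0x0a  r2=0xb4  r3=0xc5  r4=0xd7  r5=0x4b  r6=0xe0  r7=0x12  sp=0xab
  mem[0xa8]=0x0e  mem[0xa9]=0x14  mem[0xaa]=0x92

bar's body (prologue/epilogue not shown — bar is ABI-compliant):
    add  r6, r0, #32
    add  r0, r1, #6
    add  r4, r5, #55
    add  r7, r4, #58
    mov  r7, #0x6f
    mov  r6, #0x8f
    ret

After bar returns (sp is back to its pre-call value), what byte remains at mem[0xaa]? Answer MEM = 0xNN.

prologue: push r0 -> mem[0xaa]=0x8f, sp=0xaa
prologue: push r6 -> mem[0xa9]=0xe0, sp=0xa9
body[0] add  r6, r0, #32 -> r6=0xaf
body[1] add  r0, r1, #6 -> r0=0x10
body[2] add  r4, r5, #55 -> r4=0x82
body[3] add  r7, r4, #58 -> r7=0xbc
body[4] mov  r7, #0x6f -> r7=0x6f
body[5] mov  r6, #0x8f -> r6=0x8f
epilogue: pop r6=0xe0, sp=0xaa
epilogue: pop r0=0x8f, sp=0xab
prologue pushed ['r0', 'r6'] at ['0xaa', '0xa9']

MEM = 0x8f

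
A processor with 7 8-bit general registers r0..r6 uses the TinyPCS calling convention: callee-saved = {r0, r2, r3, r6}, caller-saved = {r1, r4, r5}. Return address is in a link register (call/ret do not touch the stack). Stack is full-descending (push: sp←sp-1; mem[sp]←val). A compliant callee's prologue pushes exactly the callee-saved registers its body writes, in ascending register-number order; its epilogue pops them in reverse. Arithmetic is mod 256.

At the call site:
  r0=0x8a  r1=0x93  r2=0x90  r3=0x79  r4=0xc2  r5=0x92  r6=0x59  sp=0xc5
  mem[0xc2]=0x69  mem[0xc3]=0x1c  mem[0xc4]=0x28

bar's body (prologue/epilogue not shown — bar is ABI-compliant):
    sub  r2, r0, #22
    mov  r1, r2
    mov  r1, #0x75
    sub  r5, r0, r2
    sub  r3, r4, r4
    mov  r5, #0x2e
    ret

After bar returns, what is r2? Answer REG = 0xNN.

REG = 0x90

prologue: push r2 → mem[0xc4]=0x90, sp=0xc4
prologue: push r3 → mem[0xc3]=0x79, sp=0xc3
body[0] sub  r2, r0, #22 → r2=0x74
body[1] mov  r1, r2 → r1=0x74
body[2] mov  r1, #0x75 → r1=0x75
body[3] sub  r5, r0, r2 → r5=0x16
body[4] sub  r3, r4, r4 → r3=0x00
body[5] mov  r5, #0x2e → r5=0x2e
epilogue: pop r3=0x79, sp=0xc4
epilogue: pop r2=0x90, sp=0xc5
r2 is callee-saved → restored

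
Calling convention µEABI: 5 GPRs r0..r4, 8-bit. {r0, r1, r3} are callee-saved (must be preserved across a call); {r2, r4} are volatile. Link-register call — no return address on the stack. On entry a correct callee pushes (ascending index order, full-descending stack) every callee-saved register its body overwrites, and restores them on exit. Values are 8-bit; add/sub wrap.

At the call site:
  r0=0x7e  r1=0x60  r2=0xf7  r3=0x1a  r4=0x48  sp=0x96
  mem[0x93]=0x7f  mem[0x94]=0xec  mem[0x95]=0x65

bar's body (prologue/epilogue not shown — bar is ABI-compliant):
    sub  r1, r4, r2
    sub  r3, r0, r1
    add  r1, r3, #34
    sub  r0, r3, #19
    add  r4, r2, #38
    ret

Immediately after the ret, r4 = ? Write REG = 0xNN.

prologue: push r0 -> mem[0x95]=0x7e, sp=0x95
prologue: push r1 -> mem[0x94]=0x60, sp=0x94
prologue: push r3 -> mem[0x93]=0x1a, sp=0x93
body[0] sub  r1, r4, r2 -> r1=0x51
body[1] sub  r3, r0, r1 -> r3=0x2d
body[2] add  r1, r3, #34 -> r1=0x4f
body[3] sub  r0, r3, #19 -> r0=0x1a
body[4] add  r4, r2, #38 -> r4=0x1d
epilogue: pop r3=0x1a, sp=0x94
epilogue: pop r1=0x60, sp=0x95
epilogue: pop r0=0x7e, sp=0x96
r4 is caller-saved -> body value

REG = 0x1d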